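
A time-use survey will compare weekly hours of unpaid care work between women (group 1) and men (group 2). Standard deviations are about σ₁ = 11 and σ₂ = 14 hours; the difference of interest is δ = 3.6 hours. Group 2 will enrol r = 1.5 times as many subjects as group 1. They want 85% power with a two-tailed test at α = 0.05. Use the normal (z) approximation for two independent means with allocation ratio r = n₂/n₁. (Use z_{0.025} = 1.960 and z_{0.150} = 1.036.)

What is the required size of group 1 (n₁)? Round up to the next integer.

n₁ = 175

n₁ = (z_{α/2} + z_β)² · (σ₁² + σ₂²/r) / δ²
   = (1.960 + 1.036)² · (11² + 14²/1.5) / 3.6²
   = 8.9760 · (121 + 130.6667) / 12.96
   = 8.9760 · 251.6667 / 12.96
   = 174.30
Round up → n₁ = 175; n₂ = r·n₁ = 1.5 × 175 = 263.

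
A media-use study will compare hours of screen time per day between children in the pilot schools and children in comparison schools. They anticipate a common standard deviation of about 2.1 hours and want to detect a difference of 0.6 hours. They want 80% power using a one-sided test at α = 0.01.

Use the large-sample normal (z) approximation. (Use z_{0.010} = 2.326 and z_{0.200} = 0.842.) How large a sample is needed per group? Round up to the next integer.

n = 246 per group

n = (z_α + z_β)² · (σ₁² + σ₂²) / δ²
  = (2.326 + 0.842)² · (2·2.1² = 8.82) / 0.6²
  = 10.0362 · 8.82 / 0.36
  = 245.89
Round up → n = 246 per group.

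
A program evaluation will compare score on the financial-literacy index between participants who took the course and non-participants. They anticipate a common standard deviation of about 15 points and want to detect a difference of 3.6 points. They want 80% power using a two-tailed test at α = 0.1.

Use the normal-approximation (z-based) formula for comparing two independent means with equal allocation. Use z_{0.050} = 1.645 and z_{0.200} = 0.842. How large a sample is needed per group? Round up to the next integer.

n = 215 per group

n = (z_{α/2} + z_β)² · (σ₁² + σ₂²) / δ²
  = (1.645 + 0.842)² · (2·15² = 450) / 3.6²
  = 6.1852 · 450 / 12.96
  = 214.76
Round up → n = 215 per group.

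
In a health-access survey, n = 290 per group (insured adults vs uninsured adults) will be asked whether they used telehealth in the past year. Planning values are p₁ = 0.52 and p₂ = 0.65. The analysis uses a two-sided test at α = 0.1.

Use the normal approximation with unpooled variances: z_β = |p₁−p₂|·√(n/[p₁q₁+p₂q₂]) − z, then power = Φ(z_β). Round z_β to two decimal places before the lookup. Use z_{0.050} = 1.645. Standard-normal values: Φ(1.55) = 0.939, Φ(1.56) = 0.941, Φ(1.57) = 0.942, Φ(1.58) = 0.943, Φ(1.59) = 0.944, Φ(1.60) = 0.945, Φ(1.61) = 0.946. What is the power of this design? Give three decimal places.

Power ≈ 0.941

z_β = |p₁−p₂|·√(n/[p₁q₁+p₂q₂]) − z_{α/2}
    = 0.13 · √(290/0.4771) − 1.645
    = 0.13 · 24.6544 − 1.645
    = 3.2051 − 1.645 = 1.5601 → 1.56
Power = Φ(1.56) = 0.941.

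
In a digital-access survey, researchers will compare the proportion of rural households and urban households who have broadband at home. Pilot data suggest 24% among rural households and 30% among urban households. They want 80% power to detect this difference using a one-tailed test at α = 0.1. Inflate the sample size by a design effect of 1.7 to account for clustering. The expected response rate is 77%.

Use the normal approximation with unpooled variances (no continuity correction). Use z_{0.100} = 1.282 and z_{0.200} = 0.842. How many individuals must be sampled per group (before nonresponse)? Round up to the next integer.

n = (z_α + z_β)² · [p₁(1−p₁) + p₂(1−p₂)] / (p₁ − p₂)²
  = (1.282 + 0.842)² · (0.24·0.76 + 0.30·0.70) / (-0.06)²
  = (2.124)² · (0.1824 + 0.2100) / 0.0036
  = 4.5114 · 0.3924 / 0.0036
  = 491.74
Design effect: 1.7 × 491.74 = 835.96.
Adjust for 77% response: 835.96 / 0.77 = 1085.66.
Round up → n = 1086 per group.

n = 1086 per group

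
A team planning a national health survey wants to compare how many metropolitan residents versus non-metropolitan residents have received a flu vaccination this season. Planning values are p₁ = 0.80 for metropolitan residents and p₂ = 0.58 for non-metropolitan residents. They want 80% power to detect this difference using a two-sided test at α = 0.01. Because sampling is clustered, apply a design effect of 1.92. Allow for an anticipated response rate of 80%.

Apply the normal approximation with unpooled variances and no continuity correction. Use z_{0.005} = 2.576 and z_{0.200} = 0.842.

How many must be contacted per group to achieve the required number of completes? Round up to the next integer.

n = (z_{α/2} + z_β)² · [p₁(1−p₁) + p₂(1−p₂)] / (p₁ − p₂)²
  = (2.576 + 0.842)² · (0.80·0.20 + 0.58·0.42) / (0.22)²
  = (3.418)² · (0.1600 + 0.2436) / 0.0484
  = 11.6827 · 0.4036 / 0.0484
  = 97.42
Design effect: 1.92 × 97.42 = 187.05.
Adjust for 80% response: 187.05 / 0.80 = 233.81.
Round up → n = 234 per group.

n = 234 per group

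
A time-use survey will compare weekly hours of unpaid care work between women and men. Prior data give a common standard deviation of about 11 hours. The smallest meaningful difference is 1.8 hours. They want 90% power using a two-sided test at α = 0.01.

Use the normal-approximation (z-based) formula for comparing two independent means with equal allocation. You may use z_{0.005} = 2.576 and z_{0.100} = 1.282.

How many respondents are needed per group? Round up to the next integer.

n = (z_{α/2} + z_β)² · (σ₁² + σ₂²) / δ²
  = (2.576 + 1.282)² · (2·11² = 242) / 1.8²
  = 14.8842 · 242 / 3.24
  = 1111.72
Round up → n = 1112 per group.

n = 1112 per group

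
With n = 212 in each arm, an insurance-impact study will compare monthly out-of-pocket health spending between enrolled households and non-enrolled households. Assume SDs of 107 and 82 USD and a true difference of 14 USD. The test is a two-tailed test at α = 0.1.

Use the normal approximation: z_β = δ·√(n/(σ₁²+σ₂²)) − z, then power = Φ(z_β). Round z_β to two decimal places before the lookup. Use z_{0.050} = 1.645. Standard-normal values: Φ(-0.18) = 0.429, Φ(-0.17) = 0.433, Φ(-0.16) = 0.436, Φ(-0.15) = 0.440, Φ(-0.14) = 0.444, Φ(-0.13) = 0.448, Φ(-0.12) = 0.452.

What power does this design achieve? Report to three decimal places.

Power ≈ 0.448

z_β = δ·√(n/(σ₁²+σ₂²)) − z_{α/2}
    = 14 · √(212/18173) − 1.645
    = 14 · 0.10801 − 1.645
    = 1.5121 − 1.645 = -0.1329 → -0.13
Power = Φ(-0.13) = 0.448.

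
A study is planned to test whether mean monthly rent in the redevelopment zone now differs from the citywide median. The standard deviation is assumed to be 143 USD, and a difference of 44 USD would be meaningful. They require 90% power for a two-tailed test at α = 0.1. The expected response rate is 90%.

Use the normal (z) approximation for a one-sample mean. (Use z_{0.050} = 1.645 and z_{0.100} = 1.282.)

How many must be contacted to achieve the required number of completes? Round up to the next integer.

n = (z_{α/2} + z_β)² · σ² / δ²
  = (1.645 + 1.282)² · 143² / 44²
  = 8.5673 · 20449 / 1936
  = 90.49
Adjust for 90% response: 90.49 / 0.90 = 100.55.
Round up → n = 101.

n = 101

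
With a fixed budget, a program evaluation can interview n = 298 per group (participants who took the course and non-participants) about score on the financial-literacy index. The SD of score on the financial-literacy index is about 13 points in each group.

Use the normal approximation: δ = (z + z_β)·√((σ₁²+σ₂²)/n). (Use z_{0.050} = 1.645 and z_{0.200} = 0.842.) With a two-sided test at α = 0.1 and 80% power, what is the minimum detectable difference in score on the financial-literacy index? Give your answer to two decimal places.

δ = (z_{α/2} + z_β) · √((σ₁²+σ₂²)/n)
  = (1.645 + 0.842) · √(338/298)
  = 2.487 · √1.1342
  = 2.487 · 1.0650
  = 2.6487

Minimum detectable difference ≈ 2.65 points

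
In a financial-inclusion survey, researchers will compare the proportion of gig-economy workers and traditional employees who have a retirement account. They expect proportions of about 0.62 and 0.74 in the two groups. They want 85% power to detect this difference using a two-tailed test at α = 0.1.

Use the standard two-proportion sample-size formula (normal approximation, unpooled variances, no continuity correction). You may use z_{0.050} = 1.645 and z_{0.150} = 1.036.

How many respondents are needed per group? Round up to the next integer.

n = (z_{α/2} + z_β)² · [p₁(1−p₁) + p₂(1−p₂)] / (p₁ − p₂)²
  = (1.645 + 1.036)² · (0.62·0.38 + 0.74·0.26) / (-0.12)²
  = (2.681)² · (0.2356 + 0.1924) / 0.0144
  = 7.1878 · 0.4280 / 0.0144
  = 213.64
Round up → n = 214 per group.

n = 214 per group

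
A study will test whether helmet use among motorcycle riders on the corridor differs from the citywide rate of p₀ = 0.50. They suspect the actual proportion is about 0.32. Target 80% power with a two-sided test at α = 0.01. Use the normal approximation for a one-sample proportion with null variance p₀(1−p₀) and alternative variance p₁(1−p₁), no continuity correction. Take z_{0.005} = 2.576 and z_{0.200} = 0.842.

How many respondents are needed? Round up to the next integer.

n = 88

n = [z_{α/2}·√(p₀q₀) + z_β·√(p₁q₁)]² / (p₁ − p₀)²
  = [2.576·√(0.50·0.50) + 0.842·√(0.32·0.68)]² / (-0.18)²
  = [2.576·0.5000 + 0.842·0.4665]² / 0.0324
  = [1.6808]² / 0.0324
  = 87.19
Round up → n = 88.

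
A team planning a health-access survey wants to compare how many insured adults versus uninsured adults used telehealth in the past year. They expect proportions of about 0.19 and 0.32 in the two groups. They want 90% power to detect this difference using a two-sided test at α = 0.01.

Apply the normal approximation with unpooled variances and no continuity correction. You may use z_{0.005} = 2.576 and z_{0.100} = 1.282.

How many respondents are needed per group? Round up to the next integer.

n = (z_{α/2} + z_β)² · [p₁(1−p₁) + p₂(1−p₂)] / (p₁ − p₂)²
  = (2.576 + 1.282)² · (0.19·0.81 + 0.32·0.68) / (-0.13)²
  = (3.858)² · (0.1539 + 0.2176) / 0.0169
  = 14.8842 · 0.3715 / 0.0169
  = 327.19
Round up → n = 328 per group.

n = 328 per group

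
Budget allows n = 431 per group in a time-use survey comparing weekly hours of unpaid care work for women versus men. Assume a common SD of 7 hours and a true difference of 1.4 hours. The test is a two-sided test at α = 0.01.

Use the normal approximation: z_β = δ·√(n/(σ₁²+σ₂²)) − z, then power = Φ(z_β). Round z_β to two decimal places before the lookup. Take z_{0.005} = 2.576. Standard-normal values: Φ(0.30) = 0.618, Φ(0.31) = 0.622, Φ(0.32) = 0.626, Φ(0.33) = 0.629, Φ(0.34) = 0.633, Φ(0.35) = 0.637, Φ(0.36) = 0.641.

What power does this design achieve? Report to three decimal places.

z_β = δ·√(n/(σ₁²+σ₂²)) − z_{α/2}
    = 1.4 · √(431/98) − 2.576
    = 1.4 · 2.09713 − 2.576
    = 2.9360 − 2.576 = 0.3600 → 0.36
Power = Φ(0.36) = 0.641.

Power ≈ 0.641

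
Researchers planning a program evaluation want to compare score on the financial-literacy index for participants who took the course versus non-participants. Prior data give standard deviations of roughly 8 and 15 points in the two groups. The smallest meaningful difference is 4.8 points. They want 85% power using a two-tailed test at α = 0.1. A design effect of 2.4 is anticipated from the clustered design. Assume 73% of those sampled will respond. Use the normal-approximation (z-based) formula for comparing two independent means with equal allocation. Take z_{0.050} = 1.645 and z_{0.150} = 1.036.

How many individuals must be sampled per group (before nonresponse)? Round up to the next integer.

n = 297 per group

n = (z_{α/2} + z_β)² · (σ₁² + σ₂²) / δ²
  = (1.645 + 1.036)² · (8² + 15² = 289) / 4.8²
  = 7.1878 · 289 / 23.04
  = 90.16
Design effect: 2.4 × 90.16 = 216.38.
Adjust for 73% response: 216.38 / 0.73 = 296.41.
Round up → n = 297 per group.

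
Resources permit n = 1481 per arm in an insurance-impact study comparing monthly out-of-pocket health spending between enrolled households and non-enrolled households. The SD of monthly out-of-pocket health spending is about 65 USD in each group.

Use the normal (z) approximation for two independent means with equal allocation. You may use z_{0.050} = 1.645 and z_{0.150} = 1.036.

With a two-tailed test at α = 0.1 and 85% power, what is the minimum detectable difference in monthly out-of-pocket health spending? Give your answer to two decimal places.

δ = (z_{α/2} + z_β) · √((σ₁²+σ₂²)/n)
  = (1.645 + 1.036) · √(8450/1481)
  = 2.681 · √5.7056
  = 2.681 · 2.3886
  = 6.4039

Minimum detectable difference ≈ 6.40 USD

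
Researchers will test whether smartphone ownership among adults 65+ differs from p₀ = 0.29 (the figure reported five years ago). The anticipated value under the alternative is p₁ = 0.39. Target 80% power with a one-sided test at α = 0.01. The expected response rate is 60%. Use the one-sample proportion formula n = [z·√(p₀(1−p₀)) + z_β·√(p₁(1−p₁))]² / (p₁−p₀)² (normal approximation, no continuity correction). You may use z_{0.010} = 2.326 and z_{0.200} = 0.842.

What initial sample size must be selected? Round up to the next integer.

n = [z_α·√(p₀q₀) + z_β·√(p₁q₁)]² / (p₁ − p₀)²
  = [2.326·√(0.29·0.71) + 0.842·√(0.39·0.61)]² / (0.10)²
  = [2.326·0.4538 + 0.842·0.4877]² / 0.0100
  = [1.4661]² / 0.0100
  = 214.96
Adjust for 60% response: 214.96 / 0.60 = 358.26.
Round up → n = 359.

n = 359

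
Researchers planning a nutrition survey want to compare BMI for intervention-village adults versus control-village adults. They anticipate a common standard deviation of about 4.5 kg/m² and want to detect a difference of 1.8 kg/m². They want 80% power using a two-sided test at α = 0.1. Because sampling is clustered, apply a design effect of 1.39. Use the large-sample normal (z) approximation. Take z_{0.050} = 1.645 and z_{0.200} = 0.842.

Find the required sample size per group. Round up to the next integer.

n = 108 per group

n = (z_{α/2} + z_β)² · (σ₁² + σ₂²) / δ²
  = (1.645 + 0.842)² · (2·4.5² = 40.5) / 1.8²
  = 6.1852 · 40.5 / 3.24
  = 77.31
Design effect: 1.39 × 77.31 = 107.47.
Round up → n = 108 per group.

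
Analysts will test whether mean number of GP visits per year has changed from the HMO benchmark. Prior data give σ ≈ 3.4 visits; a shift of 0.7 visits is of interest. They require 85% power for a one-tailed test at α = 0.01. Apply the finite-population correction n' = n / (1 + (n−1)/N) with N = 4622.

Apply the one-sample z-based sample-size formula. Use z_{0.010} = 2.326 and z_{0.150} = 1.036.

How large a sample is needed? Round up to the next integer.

n = 253

n = (z_α + z_β)² · σ² / δ²
  = (2.326 + 1.036)² · 3.4² / 0.7²
  = 11.3030 · 11.56 / 0.49
  = 266.66
Finite-population correction (N = 4622): 266.66 / (1 + (266.66 − 1)/4622) = 252.17.
Round up → n = 253.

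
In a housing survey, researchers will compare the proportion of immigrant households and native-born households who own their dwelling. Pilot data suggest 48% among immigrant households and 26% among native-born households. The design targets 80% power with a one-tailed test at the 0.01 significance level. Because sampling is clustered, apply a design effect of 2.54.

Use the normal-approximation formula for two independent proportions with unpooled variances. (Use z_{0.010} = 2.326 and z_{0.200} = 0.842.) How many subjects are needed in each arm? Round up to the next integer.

n = (z_α + z_β)² · [p₁(1−p₁) + p₂(1−p₂)] / (p₁ − p₂)²
  = (2.326 + 0.842)² · (0.48·0.52 + 0.26·0.74) / (0.22)²
  = (3.168)² · (0.2496 + 0.1924) / 0.0484
  = 10.0362 · 0.4420 / 0.0484
  = 91.65
Design effect: 2.54 × 91.65 = 232.80.
Round up → n = 233 per group.

n = 233 per group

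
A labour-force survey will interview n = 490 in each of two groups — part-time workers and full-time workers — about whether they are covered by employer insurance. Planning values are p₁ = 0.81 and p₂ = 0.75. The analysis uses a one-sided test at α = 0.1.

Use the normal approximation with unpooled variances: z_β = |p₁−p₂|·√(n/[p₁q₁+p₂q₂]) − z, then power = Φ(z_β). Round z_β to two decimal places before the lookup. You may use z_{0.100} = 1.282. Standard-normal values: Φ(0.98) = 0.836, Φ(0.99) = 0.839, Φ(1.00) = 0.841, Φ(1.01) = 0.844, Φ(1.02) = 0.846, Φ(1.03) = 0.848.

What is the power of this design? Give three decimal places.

z_β = |p₁−p₂|·√(n/[p₁q₁+p₂q₂]) − z_α
    = 0.06 · √(490/0.3414) − 1.282
    = 0.06 · 37.8849 − 1.282
    = 2.2731 − 1.282 = 0.9911 → 0.99
Power = Φ(0.99) = 0.839.

Power ≈ 0.839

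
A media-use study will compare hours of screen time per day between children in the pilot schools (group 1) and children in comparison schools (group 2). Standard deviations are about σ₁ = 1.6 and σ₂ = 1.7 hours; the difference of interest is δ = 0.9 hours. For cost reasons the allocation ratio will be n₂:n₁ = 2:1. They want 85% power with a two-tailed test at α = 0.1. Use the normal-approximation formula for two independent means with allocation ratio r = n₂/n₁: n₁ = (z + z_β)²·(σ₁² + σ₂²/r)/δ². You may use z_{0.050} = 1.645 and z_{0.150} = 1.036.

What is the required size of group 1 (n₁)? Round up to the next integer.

n₁ = 36

n₁ = (z_{α/2} + z_β)² · (σ₁² + σ₂²/r) / δ²
   = (1.645 + 1.036)² · (1.6² + 1.7²/2) / 0.9²
   = 7.1878 · (2.56 + 1.445) / 0.81
   = 7.1878 · 4.005 / 0.81
   = 35.54
Round up → n₁ = 36; n₂ = r·n₁ = 2 × 36 = 72.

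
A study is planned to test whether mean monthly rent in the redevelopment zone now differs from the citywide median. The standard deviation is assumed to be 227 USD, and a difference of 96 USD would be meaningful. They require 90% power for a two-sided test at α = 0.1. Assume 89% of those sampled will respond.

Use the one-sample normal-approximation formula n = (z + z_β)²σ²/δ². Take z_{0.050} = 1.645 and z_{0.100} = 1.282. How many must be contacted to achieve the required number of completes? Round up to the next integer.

n = 54

n = (z_{α/2} + z_β)² · σ² / δ²
  = (1.645 + 1.282)² · 227² / 96²
  = 8.5673 · 51529 / 9216
  = 47.90
Adjust for 89% response: 47.90 / 0.89 = 53.82.
Round up → n = 54.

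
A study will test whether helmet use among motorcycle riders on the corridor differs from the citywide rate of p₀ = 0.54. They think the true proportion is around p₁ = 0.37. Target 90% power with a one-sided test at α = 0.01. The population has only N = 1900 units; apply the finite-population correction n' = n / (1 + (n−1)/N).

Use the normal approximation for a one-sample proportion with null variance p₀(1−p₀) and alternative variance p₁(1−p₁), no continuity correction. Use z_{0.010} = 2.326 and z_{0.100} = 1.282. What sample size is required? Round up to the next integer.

n = 104

n = [z_α·√(p₀q₀) + z_β·√(p₁q₁)]² / (p₁ − p₀)²
  = [2.326·√(0.54·0.46) + 1.282·√(0.37·0.63)]² / (-0.17)²
  = [2.326·0.4984 + 1.282·0.4828]² / 0.0289
  = [1.7782]² / 0.0289
  = 109.41
Finite-population correction (N = 1900): 109.41 / (1 + (109.41 − 1)/1900) = 103.51.
Round up → n = 104.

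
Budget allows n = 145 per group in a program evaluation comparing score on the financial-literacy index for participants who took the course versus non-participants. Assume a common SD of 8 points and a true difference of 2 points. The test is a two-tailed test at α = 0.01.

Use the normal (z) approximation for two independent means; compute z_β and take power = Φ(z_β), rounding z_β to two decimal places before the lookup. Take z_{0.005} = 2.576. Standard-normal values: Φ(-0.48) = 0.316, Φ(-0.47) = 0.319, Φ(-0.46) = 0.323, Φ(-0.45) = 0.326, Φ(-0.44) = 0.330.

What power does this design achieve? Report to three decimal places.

Power ≈ 0.326

z_β = δ·√(n/(σ₁²+σ₂²)) − z_{α/2}
    = 2 · √(145/128) − 2.576
    = 2 · 1.06434 − 2.576
    = 2.1287 − 2.576 = -0.4473 → -0.45
Power = Φ(-0.45) = 0.326.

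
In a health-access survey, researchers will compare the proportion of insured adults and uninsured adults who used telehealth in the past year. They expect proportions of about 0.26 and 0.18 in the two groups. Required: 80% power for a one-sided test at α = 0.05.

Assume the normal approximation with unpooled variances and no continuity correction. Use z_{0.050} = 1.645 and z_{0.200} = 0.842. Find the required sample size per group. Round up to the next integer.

n = (z_α + z_β)² · [p₁(1−p₁) + p₂(1−p₂)] / (p₁ − p₂)²
  = (1.645 + 0.842)² · (0.26·0.74 + 0.18·0.82) / (0.08)²
  = (2.487)² · (0.1924 + 0.1476) / 0.0064
  = 6.1852 · 0.3400 / 0.0064
  = 328.59
Round up → n = 329 per group.

n = 329 per group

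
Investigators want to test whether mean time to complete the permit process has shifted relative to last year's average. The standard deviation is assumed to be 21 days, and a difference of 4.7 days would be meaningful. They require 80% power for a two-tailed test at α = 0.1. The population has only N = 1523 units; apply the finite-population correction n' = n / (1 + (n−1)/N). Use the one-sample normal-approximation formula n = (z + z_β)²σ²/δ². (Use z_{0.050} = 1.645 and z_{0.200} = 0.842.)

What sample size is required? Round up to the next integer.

n = (z_{α/2} + z_β)² · σ² / δ²
  = (1.645 + 0.842)² · 21² / 4.7²
  = 6.1852 · 441 / 22.09
  = 123.48
Finite-population correction (N = 1523): 123.48 / (1 + (123.48 − 1)/1523) = 114.29.
Round up → n = 115.

n = 115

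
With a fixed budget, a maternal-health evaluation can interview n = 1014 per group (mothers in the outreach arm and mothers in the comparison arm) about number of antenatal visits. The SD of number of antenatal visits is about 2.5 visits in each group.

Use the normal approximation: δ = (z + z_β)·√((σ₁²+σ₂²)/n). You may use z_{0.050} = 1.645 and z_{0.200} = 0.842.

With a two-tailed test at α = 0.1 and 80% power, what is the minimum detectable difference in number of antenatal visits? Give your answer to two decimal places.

δ = (z_{α/2} + z_β) · √((σ₁²+σ₂²)/n)
  = (1.645 + 0.842) · √(12.5/1014)
  = 2.487 · √0.01233
  = 2.487 · 0.1110
  = 0.2761

Minimum detectable difference ≈ 0.28 visits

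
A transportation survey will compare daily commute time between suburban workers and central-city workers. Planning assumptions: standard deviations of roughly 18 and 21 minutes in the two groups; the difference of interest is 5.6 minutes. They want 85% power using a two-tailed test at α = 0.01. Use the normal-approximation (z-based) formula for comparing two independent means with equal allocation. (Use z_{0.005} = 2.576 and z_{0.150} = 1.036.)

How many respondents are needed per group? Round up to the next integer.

n = (z_{α/2} + z_β)² · (σ₁² + σ₂²) / δ²
  = (2.576 + 1.036)² · (18² + 21² = 765) / 5.6²
  = 13.0465 · 765 / 31.36
  = 318.26
Round up → n = 319 per group.

n = 319 per group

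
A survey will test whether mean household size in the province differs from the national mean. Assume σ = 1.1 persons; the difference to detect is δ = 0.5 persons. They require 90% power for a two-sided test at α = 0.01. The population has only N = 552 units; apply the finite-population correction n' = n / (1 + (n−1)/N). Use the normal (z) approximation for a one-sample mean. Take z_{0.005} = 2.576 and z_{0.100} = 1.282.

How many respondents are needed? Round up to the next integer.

n = (z_{α/2} + z_β)² · σ² / δ²
  = (2.576 + 1.282)² · 1.1² / 0.5²
  = 14.8842 · 1.21 / 0.25
  = 72.04
Finite-population correction (N = 552): 72.04 / (1 + (72.04 − 1)/552) = 63.83.
Round up → n = 64.

n = 64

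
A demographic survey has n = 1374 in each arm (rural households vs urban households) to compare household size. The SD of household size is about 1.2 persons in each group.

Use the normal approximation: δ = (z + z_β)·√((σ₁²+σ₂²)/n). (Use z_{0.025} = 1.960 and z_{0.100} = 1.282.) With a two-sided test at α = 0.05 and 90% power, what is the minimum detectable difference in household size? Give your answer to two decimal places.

Minimum detectable difference ≈ 0.15 persons

δ = (z_{α/2} + z_β) · √((σ₁²+σ₂²)/n)
  = (1.960 + 1.282) · √(2.88/1374)
  = 3.242 · √0.0021
  = 3.242 · 0.0458
  = 0.1484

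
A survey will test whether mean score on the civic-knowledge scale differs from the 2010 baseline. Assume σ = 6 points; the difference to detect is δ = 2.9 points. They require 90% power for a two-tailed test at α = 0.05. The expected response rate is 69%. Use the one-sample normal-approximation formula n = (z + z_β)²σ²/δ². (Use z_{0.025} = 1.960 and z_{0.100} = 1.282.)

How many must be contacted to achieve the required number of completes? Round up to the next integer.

n = 66

n = (z_{α/2} + z_β)² · σ² / δ²
  = (1.960 + 1.282)² · 6² / 2.9²
  = 10.5106 · 36 / 8.41
  = 44.99
Adjust for 69% response: 44.99 / 0.69 = 65.21.
Round up → n = 66.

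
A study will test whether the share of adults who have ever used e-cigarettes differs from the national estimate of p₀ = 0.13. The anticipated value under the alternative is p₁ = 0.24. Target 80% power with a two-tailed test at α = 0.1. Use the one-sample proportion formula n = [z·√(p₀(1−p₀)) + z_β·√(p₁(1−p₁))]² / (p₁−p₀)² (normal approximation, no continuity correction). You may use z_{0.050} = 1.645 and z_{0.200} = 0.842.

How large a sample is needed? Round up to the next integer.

n = 69

n = [z_{α/2}·√(p₀q₀) + z_β·√(p₁q₁)]² / (p₁ − p₀)²
  = [1.645·√(0.13·0.87) + 0.842·√(0.24·0.76)]² / (0.11)²
  = [1.645·0.3363 + 0.842·0.4271]² / 0.0121
  = [0.9128]² / 0.0121
  = 68.86
Round up → n = 69.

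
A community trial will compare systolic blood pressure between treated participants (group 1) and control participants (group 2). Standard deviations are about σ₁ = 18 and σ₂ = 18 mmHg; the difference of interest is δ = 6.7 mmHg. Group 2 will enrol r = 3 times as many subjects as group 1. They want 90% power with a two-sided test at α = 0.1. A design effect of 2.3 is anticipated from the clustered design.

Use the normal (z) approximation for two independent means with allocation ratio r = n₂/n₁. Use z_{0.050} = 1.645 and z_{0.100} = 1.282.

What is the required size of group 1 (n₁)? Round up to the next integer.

n₁ = 190

n₁ = (z_{α/2} + z_β)² · (σ₁² + σ₂²/r) / δ²
   = (1.645 + 1.282)² · (18² + 18²/3) / 6.7²
   = 8.5673 · (324 + 108) / 44.89
   = 8.5673 · 432 / 44.89
   = 82.45
Design effect: 2.3 × 82.45 = 189.63.
Round up → n₁ = 190; n₂ = r·n₁ = 3 × 190 = 570.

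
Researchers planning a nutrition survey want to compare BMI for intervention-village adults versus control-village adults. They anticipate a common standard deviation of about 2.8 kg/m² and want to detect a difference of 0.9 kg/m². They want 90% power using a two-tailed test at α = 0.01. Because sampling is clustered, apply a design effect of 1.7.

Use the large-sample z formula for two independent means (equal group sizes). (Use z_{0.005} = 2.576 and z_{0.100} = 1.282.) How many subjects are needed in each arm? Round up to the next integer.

n = 490 per group

n = (z_{α/2} + z_β)² · (σ₁² + σ₂²) / δ²
  = (2.576 + 1.282)² · (2·2.8² = 15.68) / 0.9²
  = 14.8842 · 15.68 / 0.81
  = 288.13
Design effect: 1.7 × 288.13 = 489.82.
Round up → n = 490 per group.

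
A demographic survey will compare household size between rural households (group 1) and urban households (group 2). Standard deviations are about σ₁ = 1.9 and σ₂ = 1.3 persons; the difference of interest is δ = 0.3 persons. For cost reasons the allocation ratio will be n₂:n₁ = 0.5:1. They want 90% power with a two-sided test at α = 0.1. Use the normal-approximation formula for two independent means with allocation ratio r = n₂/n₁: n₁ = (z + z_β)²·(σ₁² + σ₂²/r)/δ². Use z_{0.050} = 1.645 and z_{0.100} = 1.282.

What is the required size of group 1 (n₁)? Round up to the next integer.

n₁ = 666

n₁ = (z_{α/2} + z_β)² · (σ₁² + σ₂²/r) / δ²
   = (1.645 + 1.282)² · (1.9² + 1.3²/0.5) / 0.3²
   = 8.5673 · (3.61 + 3.38) / 0.09
   = 8.5673 · 6.99 / 0.09
   = 665.40
Round up → n₁ = 666; n₂ = r·n₁ = 0.5 × 666 = 333.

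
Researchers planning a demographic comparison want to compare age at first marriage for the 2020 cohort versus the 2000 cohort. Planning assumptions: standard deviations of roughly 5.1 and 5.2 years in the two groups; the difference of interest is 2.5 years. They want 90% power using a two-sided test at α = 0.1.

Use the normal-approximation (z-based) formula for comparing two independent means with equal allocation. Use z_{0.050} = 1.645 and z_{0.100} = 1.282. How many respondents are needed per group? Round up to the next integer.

n = 73 per group

n = (z_{α/2} + z_β)² · (σ₁² + σ₂²) / δ²
  = (1.645 + 1.282)² · (5.1² + 5.2² = 53.05) / 2.5²
  = 8.5673 · 53.05 / 6.25
  = 72.72
Round up → n = 73 per group.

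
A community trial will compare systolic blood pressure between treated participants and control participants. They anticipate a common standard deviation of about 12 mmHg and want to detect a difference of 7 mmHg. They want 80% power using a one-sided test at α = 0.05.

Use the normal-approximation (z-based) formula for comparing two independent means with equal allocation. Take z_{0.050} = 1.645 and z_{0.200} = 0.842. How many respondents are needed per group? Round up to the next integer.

n = 37 per group

n = (z_α + z_β)² · (σ₁² + σ₂²) / δ²
  = (1.645 + 0.842)² · (2·12² = 288) / 7²
  = 6.1852 · 288 / 49
  = 36.35
Round up → n = 37 per group.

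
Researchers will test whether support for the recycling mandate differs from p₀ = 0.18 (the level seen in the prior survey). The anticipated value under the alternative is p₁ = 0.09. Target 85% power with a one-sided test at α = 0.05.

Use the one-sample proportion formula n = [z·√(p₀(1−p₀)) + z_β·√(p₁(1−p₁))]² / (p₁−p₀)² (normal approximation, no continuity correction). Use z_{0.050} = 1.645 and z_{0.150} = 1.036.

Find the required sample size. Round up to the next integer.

n = [z_α·√(p₀q₀) + z_β·√(p₁q₁)]² / (p₁ − p₀)²
  = [1.645·√(0.18·0.82) + 1.036·√(0.09·0.91)]² / (-0.09)²
  = [1.645·0.3842 + 1.036·0.2862]² / 0.0081
  = [0.9285]² / 0.0081
  = 106.43
Round up → n = 107.

n = 107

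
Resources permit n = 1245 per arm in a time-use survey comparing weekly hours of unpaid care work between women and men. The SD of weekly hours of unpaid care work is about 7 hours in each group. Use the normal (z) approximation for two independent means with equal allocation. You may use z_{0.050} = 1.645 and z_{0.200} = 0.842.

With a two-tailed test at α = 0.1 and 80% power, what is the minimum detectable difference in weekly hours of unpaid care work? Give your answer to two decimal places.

Minimum detectable difference ≈ 0.70 hours

δ = (z_{α/2} + z_β) · √((σ₁²+σ₂²)/n)
  = (1.645 + 0.842) · √(98/1245)
  = 2.487 · √0.07871
  = 2.487 · 0.2806
  = 0.6978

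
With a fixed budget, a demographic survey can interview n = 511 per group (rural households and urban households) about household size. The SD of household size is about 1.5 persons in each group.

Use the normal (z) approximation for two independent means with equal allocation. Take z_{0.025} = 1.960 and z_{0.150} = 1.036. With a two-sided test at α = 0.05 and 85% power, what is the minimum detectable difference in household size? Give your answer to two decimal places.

Minimum detectable difference ≈ 0.28 persons

δ = (z_{α/2} + z_β) · √((σ₁²+σ₂²)/n)
  = (1.960 + 1.036) · √(4.5/511)
  = 2.996 · √0.00881
  = 2.996 · 0.0938
  = 0.2811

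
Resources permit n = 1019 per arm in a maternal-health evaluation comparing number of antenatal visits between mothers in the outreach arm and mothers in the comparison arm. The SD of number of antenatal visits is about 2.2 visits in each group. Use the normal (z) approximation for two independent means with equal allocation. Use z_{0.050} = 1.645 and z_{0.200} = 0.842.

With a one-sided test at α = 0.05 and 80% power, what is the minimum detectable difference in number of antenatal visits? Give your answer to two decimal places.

Minimum detectable difference ≈ 0.24 visits

δ = (z_α + z_β) · √((σ₁²+σ₂²)/n)
  = (1.645 + 0.842) · √(9.68/1019)
  = 2.487 · √0.0095
  = 2.487 · 0.0975
  = 0.2424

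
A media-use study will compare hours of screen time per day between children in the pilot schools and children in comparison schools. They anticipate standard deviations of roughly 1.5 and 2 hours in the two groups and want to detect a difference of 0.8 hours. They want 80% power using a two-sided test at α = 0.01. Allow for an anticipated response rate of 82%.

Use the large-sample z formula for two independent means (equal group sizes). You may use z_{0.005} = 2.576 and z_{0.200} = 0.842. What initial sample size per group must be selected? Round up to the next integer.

n = 140 per group

n = (z_{α/2} + z_β)² · (σ₁² + σ₂²) / δ²
  = (2.576 + 0.842)² · (1.5² + 2² = 6.25) / 0.8²
  = 11.6827 · 6.25 / 0.64
  = 114.09
Adjust for 82% response: 114.09 / 0.82 = 139.13.
Round up → n = 140 per group.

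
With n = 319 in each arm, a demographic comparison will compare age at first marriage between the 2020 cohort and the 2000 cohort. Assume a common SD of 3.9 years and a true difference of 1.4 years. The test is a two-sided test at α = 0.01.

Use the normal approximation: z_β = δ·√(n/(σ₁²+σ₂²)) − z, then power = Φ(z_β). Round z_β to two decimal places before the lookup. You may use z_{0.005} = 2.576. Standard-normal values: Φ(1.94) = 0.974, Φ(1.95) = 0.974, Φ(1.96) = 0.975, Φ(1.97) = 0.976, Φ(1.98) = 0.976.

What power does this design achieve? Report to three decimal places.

z_β = δ·√(n/(σ₁²+σ₂²)) − z_{α/2}
    = 1.4 · √(319/30.42) − 2.576
    = 1.4 · 3.23829 − 2.576
    = 4.5336 − 2.576 = 1.9576 → 1.96
Power = Φ(1.96) = 0.975.

Power ≈ 0.975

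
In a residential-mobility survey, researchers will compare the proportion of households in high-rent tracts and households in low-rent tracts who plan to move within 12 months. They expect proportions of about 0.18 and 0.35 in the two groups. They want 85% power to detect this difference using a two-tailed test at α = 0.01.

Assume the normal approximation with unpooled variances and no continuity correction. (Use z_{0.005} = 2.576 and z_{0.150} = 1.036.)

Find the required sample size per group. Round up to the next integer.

n = 170 per group

n = (z_{α/2} + z_β)² · [p₁(1−p₁) + p₂(1−p₂)] / (p₁ − p₂)²
  = (2.576 + 1.036)² · (0.18·0.82 + 0.35·0.65) / (-0.17)²
  = (3.612)² · (0.1476 + 0.2275) / 0.0289
  = 13.0465 · 0.3751 / 0.0289
  = 169.33
Round up → n = 170 per group.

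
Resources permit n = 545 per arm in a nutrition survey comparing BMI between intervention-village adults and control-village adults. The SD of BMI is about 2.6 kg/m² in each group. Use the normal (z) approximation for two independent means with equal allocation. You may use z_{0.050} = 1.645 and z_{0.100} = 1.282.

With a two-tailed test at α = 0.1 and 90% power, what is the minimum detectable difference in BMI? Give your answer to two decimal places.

δ = (z_{α/2} + z_β) · √((σ₁²+σ₂²)/n)
  = (1.645 + 1.282) · √(13.52/545)
  = 2.927 · √0.02481
  = 2.927 · 0.1575
  = 0.4610

Minimum detectable difference ≈ 0.46 kg/m²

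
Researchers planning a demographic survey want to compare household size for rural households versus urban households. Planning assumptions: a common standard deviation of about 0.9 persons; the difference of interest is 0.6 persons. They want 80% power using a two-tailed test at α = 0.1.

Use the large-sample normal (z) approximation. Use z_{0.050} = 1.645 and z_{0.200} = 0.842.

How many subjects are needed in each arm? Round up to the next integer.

n = 28 per group

n = (z_{α/2} + z_β)² · (σ₁² + σ₂²) / δ²
  = (1.645 + 0.842)² · (2·0.9² = 1.62) / 0.6²
  = 6.1852 · 1.62 / 0.36
  = 27.83
Round up → n = 28 per group.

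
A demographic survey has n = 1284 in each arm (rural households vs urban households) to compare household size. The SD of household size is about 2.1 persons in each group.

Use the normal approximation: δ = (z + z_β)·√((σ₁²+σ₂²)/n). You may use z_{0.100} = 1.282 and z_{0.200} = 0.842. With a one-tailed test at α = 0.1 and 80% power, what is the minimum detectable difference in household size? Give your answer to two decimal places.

δ = (z_α + z_β) · √((σ₁²+σ₂²)/n)
  = (1.282 + 0.842) · √(8.82/1284)
  = 2.124 · √0.00687
  = 2.124 · 0.0829
  = 0.1760

Minimum detectable difference ≈ 0.18 persons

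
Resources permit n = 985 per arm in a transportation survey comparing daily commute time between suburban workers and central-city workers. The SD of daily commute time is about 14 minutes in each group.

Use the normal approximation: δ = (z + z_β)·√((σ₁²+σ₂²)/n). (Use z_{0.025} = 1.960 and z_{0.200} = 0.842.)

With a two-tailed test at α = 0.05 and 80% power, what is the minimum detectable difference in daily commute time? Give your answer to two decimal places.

δ = (z_{α/2} + z_β) · √((σ₁²+σ₂²)/n)
  = (1.960 + 0.842) · √(392/985)
  = 2.802 · √0.39797
  = 2.802 · 0.6308
  = 1.7676

Minimum detectable difference ≈ 1.77 minutes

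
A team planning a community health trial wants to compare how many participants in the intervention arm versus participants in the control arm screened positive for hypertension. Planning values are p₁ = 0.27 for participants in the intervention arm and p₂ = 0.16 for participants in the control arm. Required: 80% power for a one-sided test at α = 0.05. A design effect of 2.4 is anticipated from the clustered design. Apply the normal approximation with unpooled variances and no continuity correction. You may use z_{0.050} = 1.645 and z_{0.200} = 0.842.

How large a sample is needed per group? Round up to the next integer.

n = (z_α + z_β)² · [p₁(1−p₁) + p₂(1−p₂)] / (p₁ − p₂)²
  = (1.645 + 0.842)² · (0.27·0.73 + 0.16·0.84) / (0.11)²
  = (2.487)² · (0.1971 + 0.1344) / 0.0121
  = 6.1852 · 0.3315 / 0.0121
  = 169.45
Design effect: 2.4 × 169.45 = 406.69.
Round up → n = 407 per group.

n = 407 per group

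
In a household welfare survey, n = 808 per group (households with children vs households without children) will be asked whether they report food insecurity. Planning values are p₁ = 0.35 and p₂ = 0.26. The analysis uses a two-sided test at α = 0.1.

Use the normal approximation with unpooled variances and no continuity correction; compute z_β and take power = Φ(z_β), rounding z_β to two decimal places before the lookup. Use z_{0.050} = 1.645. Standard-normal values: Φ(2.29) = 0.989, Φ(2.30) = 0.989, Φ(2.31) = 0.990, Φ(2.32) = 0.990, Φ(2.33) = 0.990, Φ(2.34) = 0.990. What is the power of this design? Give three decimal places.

z_β = |p₁−p₂|·√(n/[p₁q₁+p₂q₂]) − z_{α/2}
    = 0.09 · √(808/0.4199) − 1.645
    = 0.09 · 43.8665 − 1.645
    = 3.9480 − 1.645 = 2.3030 → 2.30
Power = Φ(2.30) = 0.989.

Power ≈ 0.989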